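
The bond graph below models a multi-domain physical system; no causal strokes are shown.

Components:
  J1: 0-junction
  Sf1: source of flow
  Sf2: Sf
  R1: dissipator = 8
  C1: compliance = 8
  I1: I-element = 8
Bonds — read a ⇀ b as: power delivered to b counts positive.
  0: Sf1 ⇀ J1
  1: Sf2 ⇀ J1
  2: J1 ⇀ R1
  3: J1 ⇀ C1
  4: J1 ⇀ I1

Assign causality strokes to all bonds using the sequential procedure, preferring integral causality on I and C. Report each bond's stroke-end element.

β0 →Sf1  (Sf1: flow source, stroke at near end)
β1 →Sf2  (source Sf2 imposes f)
β3 →J1  (C1 outputs effort q/C1)
β2 →R1  (0-jn J1 has e-setter on 3)
β4 →I1  (J1: bond 3 brought effort, rest push out)

β0 stroke→Sf1
β1 stroke→Sf2
β2 stroke→R1
β3 stroke→J1
β4 stroke→I1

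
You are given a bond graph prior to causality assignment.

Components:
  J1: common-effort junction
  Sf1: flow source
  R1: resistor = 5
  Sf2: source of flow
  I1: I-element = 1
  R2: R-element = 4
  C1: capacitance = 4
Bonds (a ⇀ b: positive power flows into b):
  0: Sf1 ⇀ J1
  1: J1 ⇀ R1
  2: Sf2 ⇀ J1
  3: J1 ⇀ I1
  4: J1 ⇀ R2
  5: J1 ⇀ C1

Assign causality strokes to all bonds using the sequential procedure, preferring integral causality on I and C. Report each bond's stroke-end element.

#0 stroke at Sf1
#1 stroke at R1
#2 stroke at Sf2
#3 stroke at I1
#4 stroke at R2
#5 stroke at J1

b0 |Sf1  (Sf1 fixes flow; stroke at Sf1)
b2 |Sf2  (Sf2 (Sf) sets flow on bond)
b3 |I1  (prefer integral on I1)
b5 |J1  (C1: C, integral causality)
b1 |R1  (J1: bond 5 brought effort, rest push out)
b4 |R2  (common-e at J1 fixed by 5)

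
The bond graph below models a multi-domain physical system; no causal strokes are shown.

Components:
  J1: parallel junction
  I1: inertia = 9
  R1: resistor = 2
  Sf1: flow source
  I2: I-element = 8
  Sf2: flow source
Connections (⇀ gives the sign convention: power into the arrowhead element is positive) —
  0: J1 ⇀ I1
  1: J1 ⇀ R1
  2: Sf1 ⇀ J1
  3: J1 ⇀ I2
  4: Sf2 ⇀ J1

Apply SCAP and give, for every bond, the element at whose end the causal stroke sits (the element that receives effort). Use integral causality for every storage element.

bond 2 stroke→Sf1  (source Sf1 imposes f)
bond 4 stroke→Sf2  (Sf2 fixes flow; stroke at Sf2)
bond 0 stroke→I1  (prefer integral on I1)
bond 3 stroke→I2  (I2: I, integral causality)
bond 1 stroke→J1  (J1: last free bond brings effort in)

β0 stroke→I1
β1 stroke→J1
β2 stroke→Sf1
β3 stroke→I2
β4 stroke→Sf2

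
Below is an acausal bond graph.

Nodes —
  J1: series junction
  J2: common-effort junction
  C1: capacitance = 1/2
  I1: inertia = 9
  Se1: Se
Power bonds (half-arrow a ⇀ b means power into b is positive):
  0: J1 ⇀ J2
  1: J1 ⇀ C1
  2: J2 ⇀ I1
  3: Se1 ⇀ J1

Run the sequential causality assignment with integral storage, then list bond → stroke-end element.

β3 stroke at J1  (Se1: effort source, stroke at far end)
β1 stroke at J1  (C1 outputs effort q/C1)
β0 stroke at J2  (J1 needs exactly one f-in)
β2 stroke at I1  (0-jn J2 has e-setter on 0)

bond 0 stroke→J2
bond 1 stroke→J1
bond 2 stroke→I1
bond 3 stroke→J1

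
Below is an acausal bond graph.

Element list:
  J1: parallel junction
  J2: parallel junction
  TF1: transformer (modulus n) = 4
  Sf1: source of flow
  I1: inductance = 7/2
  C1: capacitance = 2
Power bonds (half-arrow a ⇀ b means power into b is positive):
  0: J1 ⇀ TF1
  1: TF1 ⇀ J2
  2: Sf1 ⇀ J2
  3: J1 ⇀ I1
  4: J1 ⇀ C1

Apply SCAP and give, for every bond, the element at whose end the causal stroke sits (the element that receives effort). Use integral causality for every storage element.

b0 →TF1
b1 →J2
b2 →Sf1
b3 →I1
b4 →J1

b2 |Sf1  (Sf1 fixes flow; stroke at Sf1)
b1 |J2  (J2: last free bond brings effort in)
b0 |TF1  (TF1 one-in-one-out from 1)
b3 |I1  (I1: I, integral causality)
b4 |J1  (closing 0-jn rule on J1)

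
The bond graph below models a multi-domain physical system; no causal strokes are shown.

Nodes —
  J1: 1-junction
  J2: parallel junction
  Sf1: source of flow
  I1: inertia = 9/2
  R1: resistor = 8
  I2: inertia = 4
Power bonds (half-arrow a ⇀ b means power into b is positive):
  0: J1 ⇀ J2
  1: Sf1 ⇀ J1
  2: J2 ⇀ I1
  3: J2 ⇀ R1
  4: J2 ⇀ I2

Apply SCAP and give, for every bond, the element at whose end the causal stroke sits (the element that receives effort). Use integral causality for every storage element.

b0 |J1
b1 |Sf1
b2 |I1
b3 |J2
b4 |I2

#1 →Sf1  (source Sf1 imposes f)
#0 →J1  (J1: bond 1 brought flow, rest push out)
#2 →I1  (prefer integral on I1)
#4 →I2  (I2: I, integral causality)
#3 →J2  (J2: last free bond brings effort in)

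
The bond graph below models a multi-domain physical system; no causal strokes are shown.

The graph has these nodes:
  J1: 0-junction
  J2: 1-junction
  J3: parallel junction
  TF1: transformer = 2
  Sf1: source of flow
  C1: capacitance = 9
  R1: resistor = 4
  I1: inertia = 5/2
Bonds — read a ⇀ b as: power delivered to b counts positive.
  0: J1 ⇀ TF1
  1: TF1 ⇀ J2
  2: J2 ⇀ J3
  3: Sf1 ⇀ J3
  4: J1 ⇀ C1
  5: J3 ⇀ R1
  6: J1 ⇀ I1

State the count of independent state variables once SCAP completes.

2  (C1, I1 all integral)

β3 |Sf1  (Sf1: flow source, stroke at near end)
β4 |J1  (C1: C, integral causality)
β0 |TF1  (J1: bond 4 brought effort, rest push out)
β6 |I1  (0-jn J1 has e-setter on 4)
β1 |J2  (TF1 one-in-one-out from 0)
β2 |J3  (J2: last free bond brings flow in)
β5 |R1  (J3: bond 2 brought effort, rest push out)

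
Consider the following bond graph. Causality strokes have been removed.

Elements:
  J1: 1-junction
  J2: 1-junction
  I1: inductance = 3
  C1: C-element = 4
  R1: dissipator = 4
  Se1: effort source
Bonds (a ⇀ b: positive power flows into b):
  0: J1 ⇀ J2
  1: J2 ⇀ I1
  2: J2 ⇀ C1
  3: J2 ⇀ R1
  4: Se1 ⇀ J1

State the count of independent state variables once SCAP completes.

2  (C1, I1 all integral)

#4 stroke→J1  (Se1 fixes effort; stroke away)
#0 stroke→J2  (only one flow-in slot at J1)
#1 stroke→I1  (prefer integral on I1)
#2 stroke→J2  (1-jn J2 has f-setter on 1)
#3 stroke→J2  (J2: bond 1 brought flow, rest push out)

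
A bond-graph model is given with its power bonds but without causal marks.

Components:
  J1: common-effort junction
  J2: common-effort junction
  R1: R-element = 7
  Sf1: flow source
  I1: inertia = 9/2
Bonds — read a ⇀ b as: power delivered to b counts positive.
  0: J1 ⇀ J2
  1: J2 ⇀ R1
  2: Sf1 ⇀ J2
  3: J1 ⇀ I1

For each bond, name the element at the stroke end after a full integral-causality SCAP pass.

b0 stroke→J1
b1 stroke→J2
b2 stroke→Sf1
b3 stroke→I1

b2 stroke→Sf1  (Sf1: flow source, stroke at near end)
b3 stroke→I1  (I1 outputs flow p/I1)
b0 stroke→J1  (J1: last free bond brings effort in)
b1 stroke→J2  (J2: last free bond brings effort in)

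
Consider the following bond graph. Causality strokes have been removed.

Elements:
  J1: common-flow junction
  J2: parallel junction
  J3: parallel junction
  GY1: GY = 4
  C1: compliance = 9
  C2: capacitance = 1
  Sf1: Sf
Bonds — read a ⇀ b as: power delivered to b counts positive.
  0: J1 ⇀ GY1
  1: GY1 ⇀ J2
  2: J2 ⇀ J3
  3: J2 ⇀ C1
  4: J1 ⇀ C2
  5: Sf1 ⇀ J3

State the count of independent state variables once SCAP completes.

2  (C1, C2 all integral)

#5 |Sf1  (source Sf1 imposes f)
#2 |J3  (closing 0-jn rule on J3)
#3 |J2  (C1 integral (e out))
#1 |GY1  (J2: bond 3 brought effort, rest push out)
#0 |GY1  (GY GY1: same side as bond 1)
#4 |J1  (J1: bond 0 brought flow, rest push out)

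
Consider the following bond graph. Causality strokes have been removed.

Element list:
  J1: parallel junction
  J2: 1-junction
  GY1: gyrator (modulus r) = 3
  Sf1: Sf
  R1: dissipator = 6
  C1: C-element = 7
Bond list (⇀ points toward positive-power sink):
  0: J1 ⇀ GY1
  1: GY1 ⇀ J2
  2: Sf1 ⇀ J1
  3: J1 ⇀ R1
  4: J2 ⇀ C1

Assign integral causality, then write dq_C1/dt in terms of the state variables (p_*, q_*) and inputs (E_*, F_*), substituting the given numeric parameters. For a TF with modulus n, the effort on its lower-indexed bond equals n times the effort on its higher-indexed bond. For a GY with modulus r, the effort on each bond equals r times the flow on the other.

b2 |Sf1  (Sf1 fixes flow; stroke at Sf1)
b4 |J2  (C1 integral (e out))
b1 |GY1  (only one flow-in slot at J2)
b0 |GY1  (GY1 both-in/both-out from 1)
b3 |J1  (closing 0-jn rule on J1)

dq_C1/dt = 2*F_Sf1 - 2*q_C1/21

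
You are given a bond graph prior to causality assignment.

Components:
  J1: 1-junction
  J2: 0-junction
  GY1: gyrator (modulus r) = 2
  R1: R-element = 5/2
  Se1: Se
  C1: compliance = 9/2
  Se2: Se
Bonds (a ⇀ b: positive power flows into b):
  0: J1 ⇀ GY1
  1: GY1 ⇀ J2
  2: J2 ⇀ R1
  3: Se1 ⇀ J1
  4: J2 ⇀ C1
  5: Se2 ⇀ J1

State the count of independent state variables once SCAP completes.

#3 stroke at J1  (Se1 (Se) sets effort on bond)
#5 stroke at J1  (source Se2 imposes e)
#0 stroke at GY1  (closing 1-jn rule on J1)
#1 stroke at GY1  (GY1 both-in/both-out from 0)
#4 stroke at J2  (C1 integral (e out))
#2 stroke at R1  (common-e at J2 fixed by 4)

1  (C1 all integral)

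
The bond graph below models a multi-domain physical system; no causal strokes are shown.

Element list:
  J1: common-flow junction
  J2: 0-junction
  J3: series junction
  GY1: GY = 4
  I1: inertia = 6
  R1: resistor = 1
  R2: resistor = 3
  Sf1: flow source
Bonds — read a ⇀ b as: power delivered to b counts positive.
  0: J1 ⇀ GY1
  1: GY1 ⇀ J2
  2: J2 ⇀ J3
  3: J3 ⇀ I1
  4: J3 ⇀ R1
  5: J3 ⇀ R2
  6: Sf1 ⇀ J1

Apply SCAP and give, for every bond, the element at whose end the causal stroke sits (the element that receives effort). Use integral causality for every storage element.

#6 stroke at Sf1  (Sf1 fixes flow; stroke at Sf1)
#0 stroke at J1  (J1: bond 6 brought flow, rest push out)
#1 stroke at J2  (through GY1, causality inverts; strokes same side of GY1)
#2 stroke at J3  (J2 effort already set via bond 1)
#3 stroke at I1  (I1 integral (f out))
#4 stroke at J3  (J3 flow already set via bond 3)
#5 stroke at J3  (common-f at J3 fixed by 3)

β0 stroke at J1
β1 stroke at J2
β2 stroke at J3
β3 stroke at I1
β4 stroke at J3
β5 stroke at J3
β6 stroke at Sf1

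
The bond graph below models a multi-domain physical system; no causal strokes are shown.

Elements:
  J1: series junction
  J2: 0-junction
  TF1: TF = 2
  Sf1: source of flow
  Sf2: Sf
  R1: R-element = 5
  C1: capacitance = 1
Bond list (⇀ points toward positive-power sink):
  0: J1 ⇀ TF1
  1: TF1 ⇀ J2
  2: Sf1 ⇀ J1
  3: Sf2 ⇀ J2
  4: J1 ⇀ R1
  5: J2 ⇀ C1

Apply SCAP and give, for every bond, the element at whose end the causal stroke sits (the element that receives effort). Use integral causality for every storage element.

#0 →J1
#1 →TF1
#2 →Sf1
#3 →Sf2
#4 →J1
#5 →J2

bond 2 stroke at Sf1  (Sf1 (Sf) sets flow on bond)
bond 3 stroke at Sf2  (Sf2 (Sf) sets flow on bond)
bond 0 stroke at J1  (common-f at J1 fixed by 2)
bond 4 stroke at J1  (J1: bond 2 brought flow, rest push out)
bond 1 stroke at TF1  (TF1: transformer flips bond 0)
bond 5 stroke at J2  (J2: last free bond brings effort in)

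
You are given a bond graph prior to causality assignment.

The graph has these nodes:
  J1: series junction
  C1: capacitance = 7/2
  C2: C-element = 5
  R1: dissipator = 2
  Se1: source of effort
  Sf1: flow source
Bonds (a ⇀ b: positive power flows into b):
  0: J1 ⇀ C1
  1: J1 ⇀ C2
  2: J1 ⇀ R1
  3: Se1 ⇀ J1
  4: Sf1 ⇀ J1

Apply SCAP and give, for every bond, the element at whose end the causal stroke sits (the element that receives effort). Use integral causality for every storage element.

β0 |J1
β1 |J1
β2 |J1
β3 |J1
β4 |Sf1

b3 |J1  (Se1 (Se) sets effort on bond)
b4 |Sf1  (Sf1 fixes flow; stroke at Sf1)
b0 |J1  (J1 flow already set via bond 4)
b1 |J1  (1-jn J1 has f-setter on 4)
b2 |J1  (common-f at J1 fixed by 4)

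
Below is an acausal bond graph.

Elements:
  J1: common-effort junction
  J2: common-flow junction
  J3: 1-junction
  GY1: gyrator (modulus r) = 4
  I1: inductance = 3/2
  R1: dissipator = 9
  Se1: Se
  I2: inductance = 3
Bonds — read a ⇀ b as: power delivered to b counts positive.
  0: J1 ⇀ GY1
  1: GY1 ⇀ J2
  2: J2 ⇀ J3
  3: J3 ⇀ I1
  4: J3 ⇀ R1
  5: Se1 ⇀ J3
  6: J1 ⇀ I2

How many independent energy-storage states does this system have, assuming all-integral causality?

2  (I1, I2 all integral)

bond 5 →J3  (Se1 fixes effort; stroke away)
bond 3 →I1  (I1: I, integral causality)
bond 2 →J3  (J3 flow already set via bond 3)
bond 4 →J3  (1-jn J3 has f-setter on 3)
bond 1 →J2  (J2 flow already set via bond 2)
bond 0 →J1  (GY1: gyrator matches bond 1)
bond 6 →I2  (common-e at J1 fixed by 0)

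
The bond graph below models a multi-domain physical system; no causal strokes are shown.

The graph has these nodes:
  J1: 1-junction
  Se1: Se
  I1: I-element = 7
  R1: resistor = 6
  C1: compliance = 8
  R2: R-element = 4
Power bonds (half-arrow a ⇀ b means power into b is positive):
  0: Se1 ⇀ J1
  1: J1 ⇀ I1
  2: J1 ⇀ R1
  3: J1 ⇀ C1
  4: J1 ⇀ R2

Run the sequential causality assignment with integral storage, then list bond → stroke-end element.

#0 →J1
#1 →I1
#2 →J1
#3 →J1
#4 →J1

β0 stroke→J1  (Se1 fixes effort; stroke away)
β1 stroke→I1  (I1: I, integral causality)
β2 stroke→J1  (common-f at J1 fixed by 1)
β3 stroke→J1  (J1: bond 1 brought flow, rest push out)
β4 stroke→J1  (J1 flow already set via bond 1)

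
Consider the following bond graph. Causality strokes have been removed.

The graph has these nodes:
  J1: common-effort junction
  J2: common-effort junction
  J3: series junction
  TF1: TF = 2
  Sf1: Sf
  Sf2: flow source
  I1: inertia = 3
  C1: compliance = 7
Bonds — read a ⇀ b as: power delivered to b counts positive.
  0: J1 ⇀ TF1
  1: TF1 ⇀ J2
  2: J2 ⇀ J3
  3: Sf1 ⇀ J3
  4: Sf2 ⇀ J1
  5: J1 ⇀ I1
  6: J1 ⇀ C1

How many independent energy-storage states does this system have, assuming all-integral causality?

2  (C1, I1 all integral)

#3 stroke→Sf1  (source Sf1 imposes f)
#4 stroke→Sf2  (Sf2 fixes flow; stroke at Sf2)
#2 stroke→J3  (J3: bond 3 brought flow, rest push out)
#1 stroke→J2  (J2 needs exactly one e-in)
#0 stroke→TF1  (TF TF1: opposite of bond 1)
#5 stroke→I1  (I1 outputs flow p/I1)
#6 stroke→J1  (closing 0-jn rule on J1)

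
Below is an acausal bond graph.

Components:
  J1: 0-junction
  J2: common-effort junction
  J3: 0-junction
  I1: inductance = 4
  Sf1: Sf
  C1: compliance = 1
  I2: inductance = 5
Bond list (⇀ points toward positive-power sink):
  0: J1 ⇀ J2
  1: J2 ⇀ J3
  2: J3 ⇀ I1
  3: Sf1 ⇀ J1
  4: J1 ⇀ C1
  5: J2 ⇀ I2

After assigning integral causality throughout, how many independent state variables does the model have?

3  (C1, I1, I2 all integral)

bond 3 |Sf1  (Sf1 fixes flow; stroke at Sf1)
bond 2 |I1  (prefer integral on I1)
bond 1 |J3  (closing 0-jn rule on J3)
bond 4 |J1  (C1 integral (e out))
bond 0 |J2  (J1 effort already set via bond 4)
bond 5 |I2  (common-e at J2 fixed by 0)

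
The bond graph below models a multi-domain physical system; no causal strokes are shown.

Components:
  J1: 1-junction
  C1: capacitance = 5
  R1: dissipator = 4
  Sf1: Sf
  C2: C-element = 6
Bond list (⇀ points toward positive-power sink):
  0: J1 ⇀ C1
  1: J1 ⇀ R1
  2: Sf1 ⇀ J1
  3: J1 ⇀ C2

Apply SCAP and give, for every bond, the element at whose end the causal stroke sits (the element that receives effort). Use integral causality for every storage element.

β0 stroke at J1
β1 stroke at J1
β2 stroke at Sf1
β3 stroke at J1

β2 stroke→Sf1  (source Sf1 imposes f)
β0 stroke→J1  (1-jn J1 has f-setter on 2)
β1 stroke→J1  (J1: bond 2 brought flow, rest push out)
β3 stroke→J1  (common-f at J1 fixed by 2)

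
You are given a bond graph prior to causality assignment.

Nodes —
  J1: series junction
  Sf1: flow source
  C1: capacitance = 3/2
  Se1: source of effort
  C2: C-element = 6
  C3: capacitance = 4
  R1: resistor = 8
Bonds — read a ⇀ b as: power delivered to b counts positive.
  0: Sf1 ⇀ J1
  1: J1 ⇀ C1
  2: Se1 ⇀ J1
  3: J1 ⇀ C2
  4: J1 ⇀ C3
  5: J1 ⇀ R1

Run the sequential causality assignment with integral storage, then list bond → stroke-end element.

#0 stroke→Sf1
#1 stroke→J1
#2 stroke→J1
#3 stroke→J1
#4 stroke→J1
#5 stroke→J1

#0 →Sf1  (Sf1 (Sf) sets flow on bond)
#2 →J1  (Se1 fixes effort; stroke away)
#1 →J1  (common-f at J1 fixed by 0)
#3 →J1  (J1 flow already set via bond 0)
#4 →J1  (common-f at J1 fixed by 0)
#5 →J1  (common-f at J1 fixed by 0)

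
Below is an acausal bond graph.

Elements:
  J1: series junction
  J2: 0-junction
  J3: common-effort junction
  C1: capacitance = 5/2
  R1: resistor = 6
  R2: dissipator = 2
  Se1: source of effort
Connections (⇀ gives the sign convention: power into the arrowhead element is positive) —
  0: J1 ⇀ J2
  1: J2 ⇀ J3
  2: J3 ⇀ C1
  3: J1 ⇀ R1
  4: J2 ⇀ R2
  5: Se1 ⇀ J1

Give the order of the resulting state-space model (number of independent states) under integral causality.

1  (C1 all integral)

b5 →J1  (Se1 fixes effort; stroke away)
b2 →J3  (C1: C, integral causality)
b1 →J2  (J3 effort already set via bond 2)
b0 →J1  (J2 effort already set via bond 1)
b4 →R2  (J2 effort already set via bond 1)
b3 →R1  (closing 1-jn rule on J1)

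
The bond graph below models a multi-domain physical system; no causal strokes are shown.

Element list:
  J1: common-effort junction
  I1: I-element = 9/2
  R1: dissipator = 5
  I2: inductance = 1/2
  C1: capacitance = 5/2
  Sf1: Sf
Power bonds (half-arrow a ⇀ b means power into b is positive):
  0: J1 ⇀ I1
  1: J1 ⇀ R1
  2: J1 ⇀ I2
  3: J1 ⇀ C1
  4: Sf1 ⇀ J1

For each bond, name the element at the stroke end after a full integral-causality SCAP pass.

bond 0 stroke at I1
bond 1 stroke at R1
bond 2 stroke at I2
bond 3 stroke at J1
bond 4 stroke at Sf1

#4 |Sf1  (Sf1: flow source, stroke at near end)
#0 |I1  (prefer integral on I1)
#2 |I2  (I2 outputs flow p/I2)
#3 |J1  (C1: C, integral causality)
#1 |R1  (J1: bond 3 brought effort, rest push out)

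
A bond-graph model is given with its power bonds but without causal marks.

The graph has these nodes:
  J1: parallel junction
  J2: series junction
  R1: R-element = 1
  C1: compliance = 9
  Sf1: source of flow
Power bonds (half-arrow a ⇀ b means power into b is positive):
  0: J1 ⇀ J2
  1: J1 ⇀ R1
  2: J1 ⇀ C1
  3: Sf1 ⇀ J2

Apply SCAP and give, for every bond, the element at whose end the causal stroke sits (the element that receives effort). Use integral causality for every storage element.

β0 stroke at J2
β1 stroke at R1
β2 stroke at J1
β3 stroke at Sf1

#3 →Sf1  (source Sf1 imposes f)
#0 →J2  (1-jn J2 has f-setter on 3)
#2 →J1  (prefer integral on C1)
#1 →R1  (J1 effort already set via bond 2)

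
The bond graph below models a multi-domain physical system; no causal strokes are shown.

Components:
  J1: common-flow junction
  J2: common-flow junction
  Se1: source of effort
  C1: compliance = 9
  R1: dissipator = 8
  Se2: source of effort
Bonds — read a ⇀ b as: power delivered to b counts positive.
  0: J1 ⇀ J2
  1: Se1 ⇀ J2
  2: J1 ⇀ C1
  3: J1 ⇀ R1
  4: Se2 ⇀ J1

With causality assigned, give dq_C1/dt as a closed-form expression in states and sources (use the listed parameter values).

b1 |J2  (Se1: effort source, stroke at far end)
b4 |J1  (Se2 (Se) sets effort on bond)
b0 |J1  (J2: last free bond brings flow in)
b2 |J1  (C1 integral (e out))
b3 |R1  (only one flow-in slot at J1)

dq_C1/dt = E_Se1/8 + E_Se2/8 - q_C1/72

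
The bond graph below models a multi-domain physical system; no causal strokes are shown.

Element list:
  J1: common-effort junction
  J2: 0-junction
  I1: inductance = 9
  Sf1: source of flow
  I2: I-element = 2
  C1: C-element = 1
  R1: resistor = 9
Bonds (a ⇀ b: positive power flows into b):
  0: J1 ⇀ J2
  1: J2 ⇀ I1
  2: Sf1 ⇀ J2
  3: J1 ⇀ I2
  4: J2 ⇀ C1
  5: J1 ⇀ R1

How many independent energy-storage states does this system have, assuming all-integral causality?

3  (C1, I1, I2 all integral)

bond 2 |Sf1  (Sf1: flow source, stroke at near end)
bond 1 |I1  (I1 integral (f out))
bond 3 |I2  (I2 outputs flow p/I2)
bond 4 |J2  (prefer integral on C1)
bond 0 |J1  (J2: bond 4 brought effort, rest push out)
bond 5 |R1  (common-e at J1 fixed by 0)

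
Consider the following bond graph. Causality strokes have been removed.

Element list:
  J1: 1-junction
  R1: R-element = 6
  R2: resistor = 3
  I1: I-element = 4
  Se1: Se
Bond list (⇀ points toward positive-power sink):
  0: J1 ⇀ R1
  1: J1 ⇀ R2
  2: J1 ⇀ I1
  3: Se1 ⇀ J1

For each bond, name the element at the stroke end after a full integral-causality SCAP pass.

b3 →J1  (Se1 fixes effort; stroke away)
b2 →I1  (I1: I, integral causality)
b0 →J1  (J1 flow already set via bond 2)
b1 →J1  (1-jn J1 has f-setter on 2)

#0 stroke at J1
#1 stroke at J1
#2 stroke at I1
#3 stroke at J1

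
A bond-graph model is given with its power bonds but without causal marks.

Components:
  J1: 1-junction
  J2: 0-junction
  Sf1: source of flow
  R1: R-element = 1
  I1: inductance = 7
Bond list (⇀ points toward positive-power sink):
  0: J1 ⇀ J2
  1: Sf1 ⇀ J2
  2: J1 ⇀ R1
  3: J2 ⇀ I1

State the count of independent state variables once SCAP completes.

1  (I1 all integral)

β1 stroke→Sf1  (Sf1: flow source, stroke at near end)
β3 stroke→I1  (I1 outputs flow p/I1)
β0 stroke→J2  (closing 0-jn rule on J2)
β2 stroke→J1  (common-f at J1 fixed by 0)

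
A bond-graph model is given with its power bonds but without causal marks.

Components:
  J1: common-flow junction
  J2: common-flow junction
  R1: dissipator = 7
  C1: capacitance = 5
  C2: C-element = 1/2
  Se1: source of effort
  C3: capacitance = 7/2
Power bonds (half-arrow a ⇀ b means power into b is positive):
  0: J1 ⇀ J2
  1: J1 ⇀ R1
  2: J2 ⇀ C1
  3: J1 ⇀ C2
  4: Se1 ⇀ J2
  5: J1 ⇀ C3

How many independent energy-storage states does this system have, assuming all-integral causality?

bond 4 stroke→J2  (Se1: effort source, stroke at far end)
bond 2 stroke→J2  (prefer integral on C1)
bond 0 stroke→J1  (J2: last free bond brings flow in)
bond 3 stroke→J1  (C2 outputs effort q/C2)
bond 5 stroke→J1  (C3 outputs effort q/C3)
bond 1 stroke→R1  (closing 1-jn rule on J1)

3  (C1, C2, C3 all integral)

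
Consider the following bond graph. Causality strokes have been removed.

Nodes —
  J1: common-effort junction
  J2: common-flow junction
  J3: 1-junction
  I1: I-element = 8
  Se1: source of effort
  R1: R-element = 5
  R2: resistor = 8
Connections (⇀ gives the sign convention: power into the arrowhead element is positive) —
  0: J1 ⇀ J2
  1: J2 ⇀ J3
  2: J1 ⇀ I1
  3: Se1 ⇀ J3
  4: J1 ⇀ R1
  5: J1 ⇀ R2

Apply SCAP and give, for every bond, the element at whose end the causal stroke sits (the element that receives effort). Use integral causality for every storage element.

b0 stroke→J1
b1 stroke→J2
b2 stroke→I1
b3 stroke→J3
b4 stroke→R1
b5 stroke→R2

b3 stroke at J3  (Se1: effort source, stroke at far end)
b1 stroke at J2  (closing 1-jn rule on J3)
b0 stroke at J1  (only one flow-in slot at J2)
b2 stroke at I1  (common-e at J1 fixed by 0)
b4 stroke at R1  (J1: bond 0 brought effort, rest push out)
b5 stroke at R2  (J1: bond 0 brought effort, rest push out)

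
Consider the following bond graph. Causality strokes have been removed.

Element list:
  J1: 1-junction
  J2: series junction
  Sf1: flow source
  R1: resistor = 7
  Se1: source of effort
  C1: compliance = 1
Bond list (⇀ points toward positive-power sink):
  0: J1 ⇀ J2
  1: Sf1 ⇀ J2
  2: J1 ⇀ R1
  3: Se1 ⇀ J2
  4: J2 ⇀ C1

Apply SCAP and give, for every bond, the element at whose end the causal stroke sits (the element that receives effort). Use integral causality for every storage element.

bond 0 stroke at J2
bond 1 stroke at Sf1
bond 2 stroke at J1
bond 3 stroke at J2
bond 4 stroke at J2

#1 |Sf1  (Sf1 (Sf) sets flow on bond)
#3 |J2  (Se1 (Se) sets effort on bond)
#0 |J2  (1-jn J2 has f-setter on 1)
#4 |J2  (common-f at J2 fixed by 1)
#2 |J1  (J1: bond 0 brought flow, rest push out)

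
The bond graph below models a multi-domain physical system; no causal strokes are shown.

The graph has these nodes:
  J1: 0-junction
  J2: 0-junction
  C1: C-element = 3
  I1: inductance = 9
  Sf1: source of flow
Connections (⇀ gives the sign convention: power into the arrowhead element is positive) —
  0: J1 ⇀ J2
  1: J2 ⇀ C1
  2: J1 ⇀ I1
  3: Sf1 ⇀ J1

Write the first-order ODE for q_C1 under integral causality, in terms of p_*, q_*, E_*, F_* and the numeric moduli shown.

dq_C1/dt = F_Sf1 - p_I1/9

β3 →Sf1  (Sf1: flow source, stroke at near end)
β1 →J2  (C1 integral (e out))
β0 →J1  (J2 effort already set via bond 1)
β2 →I1  (common-e at J1 fixed by 0)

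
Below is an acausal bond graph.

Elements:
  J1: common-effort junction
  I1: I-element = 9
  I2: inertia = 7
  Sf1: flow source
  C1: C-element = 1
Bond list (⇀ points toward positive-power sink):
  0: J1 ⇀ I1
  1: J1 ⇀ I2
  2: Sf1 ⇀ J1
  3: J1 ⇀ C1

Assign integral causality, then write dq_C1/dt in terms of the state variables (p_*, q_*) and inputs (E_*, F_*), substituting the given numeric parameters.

dq_C1/dt = F_Sf1 - p_I1/9 - p_I2/7

b2 stroke→Sf1  (source Sf1 imposes f)
b0 stroke→I1  (I1: I, integral causality)
b1 stroke→I2  (I2 integral (f out))
b3 stroke→J1  (J1: last free bond brings effort in)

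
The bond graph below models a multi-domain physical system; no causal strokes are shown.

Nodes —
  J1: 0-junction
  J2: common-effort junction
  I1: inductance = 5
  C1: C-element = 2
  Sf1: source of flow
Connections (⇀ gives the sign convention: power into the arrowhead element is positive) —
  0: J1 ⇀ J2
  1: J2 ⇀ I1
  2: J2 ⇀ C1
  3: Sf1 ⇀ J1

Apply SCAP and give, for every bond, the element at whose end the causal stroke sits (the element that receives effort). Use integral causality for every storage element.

β0 |J1
β1 |I1
β2 |J2
β3 |Sf1

#3 stroke at Sf1  (Sf1 fixes flow; stroke at Sf1)
#0 stroke at J1  (closing 0-jn rule on J1)
#1 stroke at I1  (I1 integral (f out))
#2 stroke at J2  (J2: last free bond brings effort in)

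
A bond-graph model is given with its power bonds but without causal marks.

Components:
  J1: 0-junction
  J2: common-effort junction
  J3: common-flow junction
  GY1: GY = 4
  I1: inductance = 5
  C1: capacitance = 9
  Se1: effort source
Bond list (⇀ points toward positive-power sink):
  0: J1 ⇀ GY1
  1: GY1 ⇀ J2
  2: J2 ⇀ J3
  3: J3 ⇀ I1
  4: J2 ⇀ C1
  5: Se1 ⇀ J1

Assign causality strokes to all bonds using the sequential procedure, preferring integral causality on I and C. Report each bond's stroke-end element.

#5 →J1  (Se1 (Se) sets effort on bond)
#0 →GY1  (J1 effort already set via bond 5)
#1 →GY1  (GY1: gyrator matches bond 0)
#3 →I1  (I1: I, integral causality)
#2 →J3  (J3: bond 3 brought flow, rest push out)
#4 →J2  (only one effort-in slot at J2)

#0 |GY1
#1 |GY1
#2 |J3
#3 |I1
#4 |J2
#5 |J1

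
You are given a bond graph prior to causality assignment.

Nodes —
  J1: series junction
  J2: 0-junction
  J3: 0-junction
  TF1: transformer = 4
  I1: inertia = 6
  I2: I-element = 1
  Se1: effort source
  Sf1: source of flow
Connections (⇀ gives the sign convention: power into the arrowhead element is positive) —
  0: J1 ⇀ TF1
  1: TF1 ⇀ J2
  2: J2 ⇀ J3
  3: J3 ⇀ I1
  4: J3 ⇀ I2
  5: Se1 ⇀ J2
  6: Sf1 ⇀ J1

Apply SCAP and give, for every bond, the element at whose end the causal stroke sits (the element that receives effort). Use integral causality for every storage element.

β5 →J2  (Se1: effort source, stroke at far end)
β6 →Sf1  (source Sf1 imposes f)
β0 →J1  (J1: bond 6 brought flow, rest push out)
β1 →TF1  (0-jn J2 has e-setter on 5)
β2 →J3  (0-jn J2 has e-setter on 5)
β3 →I1  (0-jn J3 has e-setter on 2)
β4 →I2  (0-jn J3 has e-setter on 2)

bond 0 stroke→J1
bond 1 stroke→TF1
bond 2 stroke→J3
bond 3 stroke→I1
bond 4 stroke→I2
bond 5 stroke→J2
bond 6 stroke→Sf1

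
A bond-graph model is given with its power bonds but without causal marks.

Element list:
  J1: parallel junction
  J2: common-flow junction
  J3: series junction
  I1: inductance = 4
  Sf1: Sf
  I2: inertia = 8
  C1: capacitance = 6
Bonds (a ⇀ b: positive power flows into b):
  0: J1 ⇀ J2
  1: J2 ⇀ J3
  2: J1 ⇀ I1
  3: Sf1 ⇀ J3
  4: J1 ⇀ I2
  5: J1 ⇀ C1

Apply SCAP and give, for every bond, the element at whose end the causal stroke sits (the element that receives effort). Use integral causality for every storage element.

bond 0 stroke at J2
bond 1 stroke at J3
bond 2 stroke at I1
bond 3 stroke at Sf1
bond 4 stroke at I2
bond 5 stroke at J1

b3 →Sf1  (Sf1 fixes flow; stroke at Sf1)
b1 →J3  (1-jn J3 has f-setter on 3)
b0 →J2  (J2 flow already set via bond 1)
b2 →I1  (I1: I, integral causality)
b4 →I2  (I2 integral (f out))
b5 →J1  (J1: last free bond brings effort in)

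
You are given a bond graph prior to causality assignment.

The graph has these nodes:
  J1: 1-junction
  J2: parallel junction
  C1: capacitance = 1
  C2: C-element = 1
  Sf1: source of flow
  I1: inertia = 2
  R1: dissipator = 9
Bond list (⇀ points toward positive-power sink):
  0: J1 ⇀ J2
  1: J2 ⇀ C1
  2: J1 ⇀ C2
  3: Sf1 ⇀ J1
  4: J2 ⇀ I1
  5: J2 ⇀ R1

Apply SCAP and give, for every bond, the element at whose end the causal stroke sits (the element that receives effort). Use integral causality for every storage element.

β3 stroke at Sf1  (Sf1 (Sf) sets flow on bond)
β0 stroke at J1  (1-jn J1 has f-setter on 3)
β2 stroke at J1  (J1 flow already set via bond 3)
β1 stroke at J2  (C1 integral (e out))
β4 stroke at I1  (J2 effort already set via bond 1)
β5 stroke at R1  (common-e at J2 fixed by 1)

bond 0 stroke at J1
bond 1 stroke at J2
bond 2 stroke at J1
bond 3 stroke at Sf1
bond 4 stroke at I1
bond 5 stroke at R1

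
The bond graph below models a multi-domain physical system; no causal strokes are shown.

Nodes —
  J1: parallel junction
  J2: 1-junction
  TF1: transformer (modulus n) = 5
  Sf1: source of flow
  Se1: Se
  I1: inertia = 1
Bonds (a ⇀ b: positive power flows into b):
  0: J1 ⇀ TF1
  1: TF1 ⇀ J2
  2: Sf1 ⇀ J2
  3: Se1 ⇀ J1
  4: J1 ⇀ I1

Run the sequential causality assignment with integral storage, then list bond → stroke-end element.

bond 2 →Sf1  (Sf1 fixes flow; stroke at Sf1)
bond 3 →J1  (Se1: effort source, stroke at far end)
bond 0 →TF1  (J1 effort already set via bond 3)
bond 4 →I1  (J1 effort already set via bond 3)
bond 1 →J2  (J2 flow already set via bond 2)

bond 0 stroke→TF1
bond 1 stroke→J2
bond 2 stroke→Sf1
bond 3 stroke→J1
bond 4 stroke→I1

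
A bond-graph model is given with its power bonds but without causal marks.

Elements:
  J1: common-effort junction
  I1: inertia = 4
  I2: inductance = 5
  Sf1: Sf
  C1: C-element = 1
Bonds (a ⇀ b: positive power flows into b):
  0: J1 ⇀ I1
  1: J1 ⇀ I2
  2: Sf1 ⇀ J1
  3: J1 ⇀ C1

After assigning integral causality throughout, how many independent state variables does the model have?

β2 →Sf1  (Sf1: flow source, stroke at near end)
β0 →I1  (I1 outputs flow p/I1)
β1 →I2  (I2 integral (f out))
β3 →J1  (closing 0-jn rule on J1)

3  (C1, I1, I2 all integral)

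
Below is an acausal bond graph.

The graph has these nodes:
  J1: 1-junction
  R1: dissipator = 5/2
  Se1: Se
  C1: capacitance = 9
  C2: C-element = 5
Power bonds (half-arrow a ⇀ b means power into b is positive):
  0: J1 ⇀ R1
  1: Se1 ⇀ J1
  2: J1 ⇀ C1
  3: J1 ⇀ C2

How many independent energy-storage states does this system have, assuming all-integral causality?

2  (C1, C2 all integral)

β1 stroke→J1  (Se1 fixes effort; stroke away)
β2 stroke→J1  (C1: C, integral causality)
β3 stroke→J1  (C2: C, integral causality)
β0 stroke→R1  (J1 needs exactly one f-in)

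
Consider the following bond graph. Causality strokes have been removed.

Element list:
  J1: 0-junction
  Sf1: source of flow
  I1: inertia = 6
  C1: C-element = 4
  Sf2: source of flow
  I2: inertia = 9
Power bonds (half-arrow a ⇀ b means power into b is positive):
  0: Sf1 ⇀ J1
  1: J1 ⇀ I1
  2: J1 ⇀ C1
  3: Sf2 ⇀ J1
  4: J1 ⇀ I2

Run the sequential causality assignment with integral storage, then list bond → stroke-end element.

bond 0 stroke→Sf1  (Sf1 fixes flow; stroke at Sf1)
bond 3 stroke→Sf2  (Sf2 fixes flow; stroke at Sf2)
bond 1 stroke→I1  (I1 outputs flow p/I1)
bond 2 stroke→J1  (C1: C, integral causality)
bond 4 stroke→I2  (J1 effort already set via bond 2)

β0 |Sf1
β1 |I1
β2 |J1
β3 |Sf2
β4 |I2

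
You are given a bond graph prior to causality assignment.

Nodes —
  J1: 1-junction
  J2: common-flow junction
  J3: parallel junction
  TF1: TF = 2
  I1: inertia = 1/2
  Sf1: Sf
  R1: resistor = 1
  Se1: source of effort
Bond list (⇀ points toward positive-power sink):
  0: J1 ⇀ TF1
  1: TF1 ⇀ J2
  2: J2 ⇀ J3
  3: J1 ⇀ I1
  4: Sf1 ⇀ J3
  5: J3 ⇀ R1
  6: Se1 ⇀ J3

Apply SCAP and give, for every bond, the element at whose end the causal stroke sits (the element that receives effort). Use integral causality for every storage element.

β4 |Sf1  (source Sf1 imposes f)
β6 |J3  (Se1 fixes effort; stroke away)
β2 |J2  (common-e at J3 fixed by 6)
β5 |R1  (J3: bond 6 brought effort, rest push out)
β1 |TF1  (closing 1-jn rule on J2)
β0 |J1  (through TF1, causality passes straight; one stroke at TF1)
β3 |I1  (closing 1-jn rule on J1)

β0 |J1
β1 |TF1
β2 |J2
β3 |I1
β4 |Sf1
β5 |R1
β6 |J3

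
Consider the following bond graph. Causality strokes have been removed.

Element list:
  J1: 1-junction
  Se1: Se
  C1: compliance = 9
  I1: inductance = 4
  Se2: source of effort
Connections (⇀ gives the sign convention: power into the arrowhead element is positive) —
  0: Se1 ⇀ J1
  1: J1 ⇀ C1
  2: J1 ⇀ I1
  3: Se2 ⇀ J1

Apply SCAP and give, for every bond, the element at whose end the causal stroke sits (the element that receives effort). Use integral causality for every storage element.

β0 →J1
β1 →J1
β2 →I1
β3 →J1

b0 →J1  (source Se1 imposes e)
b3 →J1  (Se2: effort source, stroke at far end)
b1 →J1  (prefer integral on C1)
b2 →I1  (J1 needs exactly one f-in)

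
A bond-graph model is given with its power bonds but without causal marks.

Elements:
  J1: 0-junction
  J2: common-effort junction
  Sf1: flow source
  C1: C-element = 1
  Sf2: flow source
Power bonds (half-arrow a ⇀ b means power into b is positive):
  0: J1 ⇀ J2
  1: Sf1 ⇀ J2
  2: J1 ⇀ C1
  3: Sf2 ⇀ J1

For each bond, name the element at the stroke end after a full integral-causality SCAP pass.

#0 stroke at J2
#1 stroke at Sf1
#2 stroke at J1
#3 stroke at Sf2

b1 stroke→Sf1  (Sf1: flow source, stroke at near end)
b3 stroke→Sf2  (Sf2 fixes flow; stroke at Sf2)
b0 stroke→J2  (J2: last free bond brings effort in)
b2 stroke→J1  (J1: last free bond brings effort in)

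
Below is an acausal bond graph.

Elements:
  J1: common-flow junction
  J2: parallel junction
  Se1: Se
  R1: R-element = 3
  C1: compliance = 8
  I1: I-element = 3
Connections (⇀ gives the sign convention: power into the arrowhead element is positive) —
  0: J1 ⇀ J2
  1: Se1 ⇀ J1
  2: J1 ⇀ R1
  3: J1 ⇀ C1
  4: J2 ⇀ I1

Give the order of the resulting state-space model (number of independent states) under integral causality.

2  (C1, I1 all integral)

bond 1 →J1  (Se1 fixes effort; stroke away)
bond 3 →J1  (C1 integral (e out))
bond 4 →I1  (I1: I, integral causality)
bond 0 →J2  (only one effort-in slot at J2)
bond 2 →J1  (J1: bond 0 brought flow, rest push out)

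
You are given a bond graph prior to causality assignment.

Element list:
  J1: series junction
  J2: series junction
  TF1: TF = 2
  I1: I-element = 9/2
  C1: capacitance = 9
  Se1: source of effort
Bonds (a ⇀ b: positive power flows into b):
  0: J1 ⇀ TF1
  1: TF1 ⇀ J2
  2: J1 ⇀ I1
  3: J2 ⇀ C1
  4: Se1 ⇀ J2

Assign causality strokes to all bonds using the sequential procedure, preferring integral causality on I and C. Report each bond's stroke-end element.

#4 stroke at J2  (source Se1 imposes e)
#2 stroke at I1  (I1: I, integral causality)
#0 stroke at J1  (common-f at J1 fixed by 2)
#1 stroke at TF1  (TF1: transformer flips bond 0)
#3 stroke at J2  (common-f at J2 fixed by 1)

β0 stroke→J1
β1 stroke→TF1
β2 stroke→I1
β3 stroke→J2
β4 stroke→J2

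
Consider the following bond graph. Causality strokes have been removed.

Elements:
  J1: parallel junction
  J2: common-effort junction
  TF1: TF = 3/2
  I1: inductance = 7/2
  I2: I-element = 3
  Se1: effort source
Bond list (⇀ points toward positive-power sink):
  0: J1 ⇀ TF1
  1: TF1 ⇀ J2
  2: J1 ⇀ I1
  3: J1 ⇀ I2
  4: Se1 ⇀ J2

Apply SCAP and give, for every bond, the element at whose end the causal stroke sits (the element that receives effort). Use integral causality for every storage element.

#0 |J1
#1 |TF1
#2 |I1
#3 |I2
#4 |J2

bond 4 |J2  (source Se1 imposes e)
bond 1 |TF1  (J2: bond 4 brought effort, rest push out)
bond 0 |J1  (TF1 one-in-one-out from 1)
bond 2 |I1  (common-e at J1 fixed by 0)
bond 3 |I2  (common-e at J1 fixed by 0)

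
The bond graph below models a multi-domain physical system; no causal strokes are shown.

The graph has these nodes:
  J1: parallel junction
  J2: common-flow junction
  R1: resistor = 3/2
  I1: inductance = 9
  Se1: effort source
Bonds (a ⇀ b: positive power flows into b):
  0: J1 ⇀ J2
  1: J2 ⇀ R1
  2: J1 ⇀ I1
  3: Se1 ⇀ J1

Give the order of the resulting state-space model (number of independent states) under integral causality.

b3 stroke→J1  (Se1 (Se) sets effort on bond)
b0 stroke→J2  (J1 effort already set via bond 3)
b2 stroke→I1  (J1: bond 3 brought effort, rest push out)
b1 stroke→R1  (J2: last free bond brings flow in)

1  (I1 all integral)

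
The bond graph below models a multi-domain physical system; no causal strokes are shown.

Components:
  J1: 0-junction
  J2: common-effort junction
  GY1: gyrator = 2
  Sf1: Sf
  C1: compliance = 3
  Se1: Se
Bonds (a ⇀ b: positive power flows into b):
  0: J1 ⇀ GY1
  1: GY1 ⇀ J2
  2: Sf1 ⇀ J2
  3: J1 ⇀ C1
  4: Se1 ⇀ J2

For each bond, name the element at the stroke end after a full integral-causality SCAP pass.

b0 |GY1
b1 |GY1
b2 |Sf1
b3 |J1
b4 |J2

bond 2 |Sf1  (Sf1 (Sf) sets flow on bond)
bond 4 |J2  (Se1 (Se) sets effort on bond)
bond 1 |GY1  (0-jn J2 has e-setter on 4)
bond 0 |GY1  (GY1 both-in/both-out from 1)
bond 3 |J1  (J1 needs exactly one e-in)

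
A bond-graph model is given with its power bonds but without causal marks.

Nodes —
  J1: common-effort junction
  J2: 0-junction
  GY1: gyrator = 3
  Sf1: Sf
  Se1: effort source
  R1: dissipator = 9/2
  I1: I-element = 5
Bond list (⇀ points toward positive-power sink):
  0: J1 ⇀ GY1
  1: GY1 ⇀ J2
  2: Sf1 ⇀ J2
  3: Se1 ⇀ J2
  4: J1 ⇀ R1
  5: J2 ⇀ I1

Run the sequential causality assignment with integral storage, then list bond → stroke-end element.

b0 |GY1
b1 |GY1
b2 |Sf1
b3 |J2
b4 |J1
b5 |I1

β2 |Sf1  (source Sf1 imposes f)
β3 |J2  (Se1 (Se) sets effort on bond)
β1 |GY1  (common-e at J2 fixed by 3)
β5 |I1  (J2 effort already set via bond 3)
β0 |GY1  (GY1: gyrator matches bond 1)
β4 |J1  (J1: last free bond brings effort in)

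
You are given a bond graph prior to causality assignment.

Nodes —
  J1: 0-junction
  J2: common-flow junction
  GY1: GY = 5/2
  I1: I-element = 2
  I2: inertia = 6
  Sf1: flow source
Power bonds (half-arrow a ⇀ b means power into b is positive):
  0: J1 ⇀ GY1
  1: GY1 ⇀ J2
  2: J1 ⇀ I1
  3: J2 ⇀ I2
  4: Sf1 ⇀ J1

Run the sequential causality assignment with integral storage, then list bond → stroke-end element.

bond 4 |Sf1  (source Sf1 imposes f)
bond 2 |I1  (prefer integral on I1)
bond 0 |J1  (only one effort-in slot at J1)
bond 1 |J2  (GY1 both-in/both-out from 0)
bond 3 |I2  (only one flow-in slot at J2)

β0 →J1
β1 →J2
β2 →I1
β3 →I2
β4 →Sf1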